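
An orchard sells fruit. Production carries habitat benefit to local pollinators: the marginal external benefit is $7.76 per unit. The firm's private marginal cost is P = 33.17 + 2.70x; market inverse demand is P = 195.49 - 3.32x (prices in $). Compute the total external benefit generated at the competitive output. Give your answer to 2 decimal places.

$209.24

Market equilibrium (private): 33.17 + 2.70x = 195.49 - 3.32x → x_m = 26.9635.
Total external benefit = MEB × x_m = 7.76 × 26.9635 = 209.2368.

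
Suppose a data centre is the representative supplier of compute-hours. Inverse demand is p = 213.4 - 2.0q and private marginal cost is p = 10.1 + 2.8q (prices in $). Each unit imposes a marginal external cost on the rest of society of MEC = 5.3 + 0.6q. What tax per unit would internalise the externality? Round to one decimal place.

Social marginal cost = private MC + MEC = 15.4 + 3.4q.
Set SMC = demand: 15.4 + 3.4q = 213.4 - 2.0q → q* = 36.6667.
The Pigouvian tax equals MEC at q*: 5.3 + 0.6×36.6667 = 27.3000.

tax = $27.3 per unit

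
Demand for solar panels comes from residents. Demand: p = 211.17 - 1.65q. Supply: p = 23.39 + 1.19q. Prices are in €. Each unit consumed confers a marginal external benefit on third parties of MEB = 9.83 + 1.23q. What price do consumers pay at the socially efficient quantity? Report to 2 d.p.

P = €8.65

Social marginal benefit = demand + MEB = 221.00 - 0.42q.
Set SMB = MC: 221.00 - 0.42q = 23.39 + 1.19q → q* = 122.7391.
Consumer price on the demand curve at q*: 211.17 − 1.65×122.7391 = 8.6505.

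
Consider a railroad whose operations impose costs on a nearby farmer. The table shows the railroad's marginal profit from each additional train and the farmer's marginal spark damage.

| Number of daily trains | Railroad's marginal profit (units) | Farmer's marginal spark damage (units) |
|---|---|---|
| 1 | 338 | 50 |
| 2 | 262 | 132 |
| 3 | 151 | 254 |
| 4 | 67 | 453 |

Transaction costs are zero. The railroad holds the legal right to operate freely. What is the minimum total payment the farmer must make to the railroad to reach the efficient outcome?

Left alone the railroad would choose level 4 (marginal profit stays positive).
Efficient level: k* = 2 (marginal profit ≥ marginal spark damage through 2).
The farmer must at least cover the railroad's forgone profit from cutting 4→2: 151 + 67 = 218.

218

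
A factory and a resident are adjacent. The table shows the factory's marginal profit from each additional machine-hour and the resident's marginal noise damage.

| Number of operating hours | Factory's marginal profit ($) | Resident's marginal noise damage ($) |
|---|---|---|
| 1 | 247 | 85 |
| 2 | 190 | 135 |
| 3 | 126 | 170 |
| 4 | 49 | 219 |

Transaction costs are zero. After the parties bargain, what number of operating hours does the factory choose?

2

Bargaining reaches the level where marginal profit last exceeds marginal noise damage.
That holds through level 2 (190 ≥ 135) but not at 3 (126 < 170).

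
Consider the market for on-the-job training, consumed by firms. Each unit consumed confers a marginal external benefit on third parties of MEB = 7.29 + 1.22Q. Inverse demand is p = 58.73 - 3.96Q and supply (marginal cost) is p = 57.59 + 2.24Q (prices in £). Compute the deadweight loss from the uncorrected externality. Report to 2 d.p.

DWL = £5.67

Market equilibrium (private): 57.59 + 2.24Q = 58.73 - 3.96Q → Q_m = 0.1839.
Social marginal benefit = demand + MEB = 66.02 - 2.74Q.
Set SMB = MC: 66.02 - 2.74Q = 57.59 + 2.24Q → Q* = 1.6928.
Height of the DWL triangle at Q_m is SMB(Q_m) − MC(Q_m) = MEB(Q_m) = 7.5143.
DWL = ½ × 1.5089 × 7.5143 = 5.6692.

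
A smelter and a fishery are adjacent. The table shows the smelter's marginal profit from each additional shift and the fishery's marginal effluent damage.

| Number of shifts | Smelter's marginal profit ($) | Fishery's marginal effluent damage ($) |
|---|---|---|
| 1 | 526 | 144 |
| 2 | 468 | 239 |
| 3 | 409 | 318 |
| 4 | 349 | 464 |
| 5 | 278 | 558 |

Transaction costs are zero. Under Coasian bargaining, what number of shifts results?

Bargaining reaches the level where marginal profit last exceeds marginal effluent damage.
That holds through level 3 (409 ≥ 318) but not at 4 (349 < 464).

3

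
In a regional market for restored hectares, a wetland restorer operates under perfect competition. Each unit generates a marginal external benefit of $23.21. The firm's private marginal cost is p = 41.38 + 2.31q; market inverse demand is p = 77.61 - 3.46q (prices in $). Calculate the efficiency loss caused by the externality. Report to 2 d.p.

Market equilibrium (private): 41.38 + 2.31q = 77.61 - 3.46q → q_m = 6.2790.
Social marginal cost = private MC − MEB = 18.17 + 2.31q.
Set SMC = demand: 18.17 + 2.31q = 77.61 - 3.46q → q* = 10.3016.
The loss is the area between SMC and demand from q* to q_m; with linear curves that's a triangle of height MEB(q_m).
DWL = ½ × 4.0226 × 23.2100 = 46.6823.

DWL = $46.68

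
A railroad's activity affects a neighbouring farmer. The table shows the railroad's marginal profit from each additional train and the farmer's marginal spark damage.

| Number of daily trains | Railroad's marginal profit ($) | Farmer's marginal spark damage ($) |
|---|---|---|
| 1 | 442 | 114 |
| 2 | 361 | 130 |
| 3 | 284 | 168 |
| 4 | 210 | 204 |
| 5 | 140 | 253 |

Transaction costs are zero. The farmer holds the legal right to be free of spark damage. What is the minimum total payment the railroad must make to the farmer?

Efficient level: marginal profit ≥ marginal spark damage through level 4, so k* = 4.
With the farmer holding the right, the railroad must at least compensate total damage at k*: 114 + 130 + 168 + 204 = 616.

$616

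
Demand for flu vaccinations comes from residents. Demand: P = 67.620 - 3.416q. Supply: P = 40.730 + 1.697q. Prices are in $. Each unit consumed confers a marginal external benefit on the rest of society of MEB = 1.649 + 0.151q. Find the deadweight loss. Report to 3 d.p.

Market equilibrium (private): 40.730 + 1.697q = 67.620 - 3.416q → q_m = 5.2591.
Social marginal benefit = demand + MEB = 69.269 - 3.265q.
Set SMB = MC: 69.269 - 3.265q = 40.730 + 1.697q → q* = 5.7515.
The loss is the area between SMB and MC from q* to q_m; with linear curves that's a triangle of height MEB(q_m).
DWL = ½ × 0.4924 × 2.4431 = 0.6015.

DWL = $0.601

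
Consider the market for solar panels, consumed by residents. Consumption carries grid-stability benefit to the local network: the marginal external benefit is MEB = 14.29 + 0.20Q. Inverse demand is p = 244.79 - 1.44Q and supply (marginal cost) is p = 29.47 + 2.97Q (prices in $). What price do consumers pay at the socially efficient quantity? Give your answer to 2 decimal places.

P = $166.25

Social marginal benefit = demand + MEB = 259.08 - 1.24Q.
Set SMB = MC: 259.08 - 1.24Q = 29.47 + 2.97Q → Q* = 54.5392.
Consumer price on the demand curve at Q*: 244.79 − 1.44×54.5392 = 166.2536.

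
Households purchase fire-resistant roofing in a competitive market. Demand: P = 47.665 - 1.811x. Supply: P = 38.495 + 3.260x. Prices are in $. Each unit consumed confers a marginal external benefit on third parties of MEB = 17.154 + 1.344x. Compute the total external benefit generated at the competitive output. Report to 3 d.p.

$33.217

Market equilibrium (private): 38.495 + 3.260x = 47.665 - 1.811x → x_m = 1.8083.
Total external benefit = ∫₀^{x_m} (17.154 + 1.344x) dx = 17.154×1.8083 + ½×1.344×1.8083² = 33.2170.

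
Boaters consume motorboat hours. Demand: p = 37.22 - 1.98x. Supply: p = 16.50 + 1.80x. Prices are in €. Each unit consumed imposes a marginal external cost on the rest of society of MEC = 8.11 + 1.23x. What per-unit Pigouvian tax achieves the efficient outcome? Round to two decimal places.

tax = €11.21 per unit

Social marginal benefit = demand − MEC = 29.11 - 3.21x.
Set SMB = MC: 29.11 - 3.21x = 16.50 + 1.80x → x* = 2.5170.
The Pigouvian tax equals MEC at x*: 8.11 + 1.23×2.5170 = 11.2059.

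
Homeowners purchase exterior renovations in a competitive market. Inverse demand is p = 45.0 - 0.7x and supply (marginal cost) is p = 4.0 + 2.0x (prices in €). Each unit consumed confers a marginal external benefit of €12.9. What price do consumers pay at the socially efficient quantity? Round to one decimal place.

Social marginal benefit = demand + MEB = 57.9 - 0.7x.
Set SMB = MC: 57.9 - 0.7x = 4.0 + 2.0x → x* = 19.9630.
Consumer price on the demand curve at x*: 45.0 − 0.7×19.9630 = 31.0259.

P = €31.0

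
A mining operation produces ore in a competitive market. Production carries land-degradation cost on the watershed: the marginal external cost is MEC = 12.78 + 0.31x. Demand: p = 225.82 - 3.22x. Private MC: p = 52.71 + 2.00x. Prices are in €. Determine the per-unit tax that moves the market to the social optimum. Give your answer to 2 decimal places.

tax = €21.77 per unit

Social marginal cost = private MC + MEC = 65.49 + 2.31x.
Set SMC = demand: 65.49 + 2.31x = 225.82 - 3.22x → x* = 28.9928.
The Pigouvian tax equals MEC at x*: 12.78 + 0.31×28.9928 = 21.7678.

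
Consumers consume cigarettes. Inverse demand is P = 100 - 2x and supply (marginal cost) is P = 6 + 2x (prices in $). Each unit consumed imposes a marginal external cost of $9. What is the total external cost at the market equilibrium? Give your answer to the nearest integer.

Market equilibrium (private): 6 + 2x = 100 - 2x → x_m = 23.5000.
Total external cost = MEC × x_m = 9 × 23.5000 = 211.5000.

$212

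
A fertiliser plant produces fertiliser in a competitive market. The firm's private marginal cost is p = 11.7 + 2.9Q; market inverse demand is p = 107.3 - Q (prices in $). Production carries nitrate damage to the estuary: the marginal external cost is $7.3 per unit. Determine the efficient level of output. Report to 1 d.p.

Q* = 22.6

Social marginal cost = private MC + MEC = 19.0 + 2.9Q.
Set SMC = demand: 19.0 + 2.9Q = 107.3 - Q → Q* = 22.6410.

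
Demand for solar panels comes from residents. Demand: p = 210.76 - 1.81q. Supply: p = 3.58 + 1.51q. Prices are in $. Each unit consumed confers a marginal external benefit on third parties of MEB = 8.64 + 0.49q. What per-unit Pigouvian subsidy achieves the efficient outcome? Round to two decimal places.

Social marginal benefit = demand + MEB = 219.40 - 1.32q.
Set SMB = MC: 219.40 - 1.32q = 3.58 + 1.51q → q* = 76.2615.
The Pigouvian subsidy equals MEB at q*: 8.64 + 0.49×76.2615 = 46.0081.

subsidy = $46.01 per unit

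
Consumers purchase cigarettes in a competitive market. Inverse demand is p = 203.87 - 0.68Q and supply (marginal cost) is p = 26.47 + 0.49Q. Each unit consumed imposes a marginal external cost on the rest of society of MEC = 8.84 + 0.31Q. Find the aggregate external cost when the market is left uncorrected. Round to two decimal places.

Market equilibrium (private): 26.47 + 0.49Q = 203.87 - 0.68Q → Q_m = 151.6239.
Total external cost = ∫₀^{Q_m} (8.84 + 0.31Q) dQ = 8.84×151.6239 + ½×0.31×151.6239² = 4903.7754.

4903.78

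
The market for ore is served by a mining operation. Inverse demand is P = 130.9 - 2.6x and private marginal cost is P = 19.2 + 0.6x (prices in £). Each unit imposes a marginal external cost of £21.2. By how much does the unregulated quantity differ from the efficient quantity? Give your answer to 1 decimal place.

6.6 units

Market equilibrium (private): 19.2 + 0.6x = 130.9 - 2.6x → x_m = 34.9063.
Social marginal cost = private MC + MEC = 40.4 + 0.6x.
Set SMC = demand: 40.4 + 0.6x = 130.9 - 2.6x → x* = 28.2813.
Gap = |34.9063 − 28.2813| = 6.6250.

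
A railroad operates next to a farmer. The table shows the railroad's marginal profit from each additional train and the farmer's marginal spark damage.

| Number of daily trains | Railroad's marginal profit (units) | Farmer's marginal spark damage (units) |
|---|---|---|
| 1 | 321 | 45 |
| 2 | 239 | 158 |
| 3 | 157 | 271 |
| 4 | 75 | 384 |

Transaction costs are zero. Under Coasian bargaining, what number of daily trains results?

Bargaining reaches the level where marginal profit last exceeds marginal spark damage.
That holds through level 2 (239 ≥ 158) but not at 3 (157 < 271).

2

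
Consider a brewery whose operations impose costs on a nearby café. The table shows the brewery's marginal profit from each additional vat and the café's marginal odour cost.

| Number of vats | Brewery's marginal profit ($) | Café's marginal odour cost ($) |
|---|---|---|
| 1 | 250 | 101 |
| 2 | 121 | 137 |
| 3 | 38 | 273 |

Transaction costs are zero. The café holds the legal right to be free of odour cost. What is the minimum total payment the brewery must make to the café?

$101

Efficient level: marginal profit ≥ marginal odour cost through level 1, so k* = 1.
With the café holding the right, the brewery must at least compensate total damage at k*: 101 = 101.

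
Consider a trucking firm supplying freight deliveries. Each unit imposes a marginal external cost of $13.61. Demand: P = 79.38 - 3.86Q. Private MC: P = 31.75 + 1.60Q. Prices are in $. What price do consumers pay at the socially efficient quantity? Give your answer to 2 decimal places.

P = $55.33

Social marginal cost = private MC + MEC = 45.36 + 1.60Q.
Set SMC = demand: 45.36 + 1.60Q = 79.38 - 3.86Q → Q* = 6.2308.
Consumer price on the demand curve at Q*: 79.38 − 3.86×6.2308 = 55.3291.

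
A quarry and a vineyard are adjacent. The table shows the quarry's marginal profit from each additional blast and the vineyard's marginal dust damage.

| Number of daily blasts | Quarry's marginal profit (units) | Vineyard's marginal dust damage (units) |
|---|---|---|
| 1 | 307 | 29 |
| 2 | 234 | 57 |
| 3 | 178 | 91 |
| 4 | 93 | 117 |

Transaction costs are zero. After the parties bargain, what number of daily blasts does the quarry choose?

Bargaining reaches the level where marginal profit last exceeds marginal dust damage.
That holds through level 3 (178 ≥ 91) but not at 4 (93 < 117).

3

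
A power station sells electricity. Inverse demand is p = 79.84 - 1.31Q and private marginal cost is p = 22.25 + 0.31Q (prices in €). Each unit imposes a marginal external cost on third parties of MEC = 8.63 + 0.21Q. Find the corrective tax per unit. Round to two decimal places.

tax = €14.25 per unit

Social marginal cost = private MC + MEC = 30.88 + 0.52Q.
Set SMC = demand: 30.88 + 0.52Q = 79.84 - 1.31Q → Q* = 26.7541.
The Pigouvian tax equals MEC at Q*: 8.63 + 0.21×26.7541 = 14.2484.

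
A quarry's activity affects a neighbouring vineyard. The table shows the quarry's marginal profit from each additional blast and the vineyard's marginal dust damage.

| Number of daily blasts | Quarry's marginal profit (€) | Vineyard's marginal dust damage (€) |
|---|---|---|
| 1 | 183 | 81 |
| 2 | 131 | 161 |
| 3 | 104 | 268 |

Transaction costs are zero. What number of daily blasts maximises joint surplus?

Bargaining reaches the level where marginal profit last exceeds marginal dust damage.
That holds through level 1 (183 ≥ 81) but not at 2 (131 < 161).

1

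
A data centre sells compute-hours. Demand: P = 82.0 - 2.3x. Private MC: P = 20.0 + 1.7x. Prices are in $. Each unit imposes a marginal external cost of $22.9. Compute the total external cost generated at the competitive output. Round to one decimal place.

$355.0

Market equilibrium (private): 20.0 + 1.7x = 82.0 - 2.3x → x_m = 15.5000.
Total external cost = MEC × x_m = 22.9 × 15.5000 = 354.9500.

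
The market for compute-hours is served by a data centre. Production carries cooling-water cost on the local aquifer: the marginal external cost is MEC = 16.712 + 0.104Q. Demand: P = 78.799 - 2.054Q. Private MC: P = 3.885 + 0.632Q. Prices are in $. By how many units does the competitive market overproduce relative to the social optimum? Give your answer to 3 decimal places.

Market equilibrium (private): 3.885 + 0.632Q = 78.799 - 2.054Q → Q_m = 27.8905.
Social marginal cost = private MC + MEC = 20.597 + 0.736Q.
Set SMC = demand: 20.597 + 0.736Q = 78.799 - 2.054Q → Q* = 20.8609.
Gap = |27.8905 − 20.8609| = 7.0296.

7.030 units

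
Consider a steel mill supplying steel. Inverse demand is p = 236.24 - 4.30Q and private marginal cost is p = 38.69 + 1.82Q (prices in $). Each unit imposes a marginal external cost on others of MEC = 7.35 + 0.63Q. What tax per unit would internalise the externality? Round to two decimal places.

tax = $25.10 per unit

Social marginal cost = private MC + MEC = 46.04 + 2.45Q.
Set SMC = demand: 46.04 + 2.45Q = 236.24 - 4.30Q → Q* = 28.1778.
The Pigouvian tax equals MEC at Q*: 7.35 + 0.63×28.1778 = 25.1020.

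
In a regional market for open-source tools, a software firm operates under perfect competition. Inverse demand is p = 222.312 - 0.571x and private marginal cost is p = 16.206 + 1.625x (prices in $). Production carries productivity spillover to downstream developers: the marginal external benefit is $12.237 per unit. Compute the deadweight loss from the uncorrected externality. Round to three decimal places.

Market equilibrium (private): 16.206 + 1.625x = 222.312 - 0.571x → x_m = 93.8552.
Social marginal cost = private MC − MEB = 3.969 + 1.625x.
Set SMC = demand: 3.969 + 1.625x = 222.312 - 0.571x → x* = 99.4276.
Between x* and x_m the wedge demand − SMC runs linearly from 0 to MEB(x_m), so the loss is a triangle.
DWL = ½ × 5.5724 × 12.2370 = 34.0947.

DWL = $34.095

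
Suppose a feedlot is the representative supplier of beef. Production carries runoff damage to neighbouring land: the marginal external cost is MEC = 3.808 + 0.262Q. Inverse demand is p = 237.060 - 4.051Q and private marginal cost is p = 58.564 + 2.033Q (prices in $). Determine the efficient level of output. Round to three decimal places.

Q* = 27.527

Social marginal cost = private MC + MEC = 62.372 + 2.295Q.
Set SMC = demand: 62.372 + 2.295Q = 237.060 - 4.051Q → Q* = 27.5273.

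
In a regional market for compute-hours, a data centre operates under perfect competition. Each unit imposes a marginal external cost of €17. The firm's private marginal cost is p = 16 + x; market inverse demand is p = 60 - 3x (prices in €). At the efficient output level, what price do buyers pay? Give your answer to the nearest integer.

Social marginal cost = private MC + MEC = 33 + x.
Set SMC = demand: 33 + x = 60 - 3x → x* = 6.7500.
Consumer price on the demand curve at x*: 60 − 3×6.7500 = 39.7500.

P = €40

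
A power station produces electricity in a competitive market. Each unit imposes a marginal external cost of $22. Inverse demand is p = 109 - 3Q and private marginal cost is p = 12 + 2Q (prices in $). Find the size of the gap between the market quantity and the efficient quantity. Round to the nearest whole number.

Market equilibrium (private): 12 + 2Q = 109 - 3Q → Q_m = 19.4000.
Social marginal cost = private MC + MEC = 34 + 2Q.
Set SMC = demand: 34 + 2Q = 109 - 3Q → Q* = 15.0000.
Gap = |19.4000 − 15.0000| = 4.4000.

4 units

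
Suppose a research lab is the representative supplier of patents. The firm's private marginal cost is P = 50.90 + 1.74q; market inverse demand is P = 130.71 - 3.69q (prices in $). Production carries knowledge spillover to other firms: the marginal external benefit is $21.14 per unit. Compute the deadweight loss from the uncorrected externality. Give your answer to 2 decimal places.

Market equilibrium (private): 50.90 + 1.74q = 130.71 - 3.69q → q_m = 14.6980.
Social marginal cost = private MC − MEB = 29.76 + 1.74q.
Set SMC = demand: 29.76 + 1.74q = 130.71 - 3.69q → q* = 18.5912.
The welfare-loss triangle has base |q_m − q*| and height MEB(q_m) (the vertical gap between SMC and demand is zero at q* and MEB at q_m).
DWL = ½ × 3.8932 × 21.1400 = 41.1511.

DWL = $41.15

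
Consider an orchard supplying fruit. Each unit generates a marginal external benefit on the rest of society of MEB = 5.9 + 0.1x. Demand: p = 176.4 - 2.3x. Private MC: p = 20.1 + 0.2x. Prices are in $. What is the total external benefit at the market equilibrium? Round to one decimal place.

$564.3

Market equilibrium (private): 20.1 + 0.2x = 176.4 - 2.3x → x_m = 62.5200.
Total external benefit = ∫₀^{x_m} (5.9 + 0.1x) dx = 5.9×62.5200 + ½×0.1×62.5200² = 564.3055.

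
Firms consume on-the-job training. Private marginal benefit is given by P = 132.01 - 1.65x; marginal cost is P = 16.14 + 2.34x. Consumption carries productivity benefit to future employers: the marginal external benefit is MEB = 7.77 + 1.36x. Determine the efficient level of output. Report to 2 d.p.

x* = 47.01

Social marginal benefit = demand + MEB = 139.78 - 0.29x.
Set SMB = MC: 139.78 - 0.29x = 16.14 + 2.34x → x* = 47.0114.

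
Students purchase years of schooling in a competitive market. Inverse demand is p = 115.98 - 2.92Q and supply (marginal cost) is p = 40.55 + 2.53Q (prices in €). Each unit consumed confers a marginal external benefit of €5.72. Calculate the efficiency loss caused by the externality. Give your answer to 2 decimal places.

DWL = €3.00

Market equilibrium (private): 40.55 + 2.53Q = 115.98 - 2.92Q → Q_m = 13.8404.
Social marginal benefit = demand + MEB = 121.70 - 2.92Q.
Set SMB = MC: 121.70 - 2.92Q = 40.55 + 2.53Q → Q* = 14.8899.
Between Q* and Q_m the wedge SMB − MC runs linearly from 0 to MEB(Q_m), so the loss is a triangle.
DWL = ½ × 1.0495 × 5.7200 = 3.0016.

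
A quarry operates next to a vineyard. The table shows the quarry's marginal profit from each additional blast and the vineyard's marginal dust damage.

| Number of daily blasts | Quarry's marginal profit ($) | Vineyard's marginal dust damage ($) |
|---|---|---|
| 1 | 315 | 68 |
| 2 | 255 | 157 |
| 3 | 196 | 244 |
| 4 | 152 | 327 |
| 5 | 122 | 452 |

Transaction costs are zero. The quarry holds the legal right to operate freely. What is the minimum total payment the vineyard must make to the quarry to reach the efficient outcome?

$470

Left alone the quarry would choose level 5 (marginal profit stays positive).
Efficient level: k* = 2 (marginal profit ≥ marginal dust damage through 2).
The vineyard must at least cover the quarry's forgone profit from cutting 5→2: 196 + 152 + 122 = 470.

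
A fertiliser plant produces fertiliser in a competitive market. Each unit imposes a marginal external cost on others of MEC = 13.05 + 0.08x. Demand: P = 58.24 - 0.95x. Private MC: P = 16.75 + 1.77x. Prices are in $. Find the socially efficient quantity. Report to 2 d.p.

x* = 10.16

Social marginal cost = private MC + MEC = 29.80 + 1.85x.
Set SMC = demand: 29.80 + 1.85x = 58.24 - 0.95x → x* = 10.1571.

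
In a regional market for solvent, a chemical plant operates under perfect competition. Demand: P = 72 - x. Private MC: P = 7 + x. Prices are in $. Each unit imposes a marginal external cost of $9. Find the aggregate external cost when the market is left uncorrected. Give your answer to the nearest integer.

Market equilibrium (private): 7 + x = 72 - x → x_m = 32.5000.
Total external cost = MEC × x_m = 9 × 32.5000 = 292.5000.

$293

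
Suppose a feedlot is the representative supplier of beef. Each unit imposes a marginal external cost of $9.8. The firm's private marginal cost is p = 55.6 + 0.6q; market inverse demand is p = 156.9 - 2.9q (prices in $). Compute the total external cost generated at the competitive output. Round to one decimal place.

$283.6

Market equilibrium (private): 55.6 + 0.6q = 156.9 - 2.9q → q_m = 28.9429.
Total external cost = MEC × q_m = 9.8 × 28.9429 = 283.6404.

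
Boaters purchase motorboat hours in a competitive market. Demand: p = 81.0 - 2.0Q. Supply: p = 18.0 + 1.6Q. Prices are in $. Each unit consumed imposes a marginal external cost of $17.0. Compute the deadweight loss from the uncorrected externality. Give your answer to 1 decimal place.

Market equilibrium (private): 18.0 + 1.6Q = 81.0 - 2.0Q → Q_m = 17.5000.
Social marginal benefit = demand − MEC = 64.0 - 2.0Q.
Set SMB = MC: 64.0 - 2.0Q = 18.0 + 1.6Q → Q* = 12.7778.
The welfare-loss triangle has base |Q_m − Q*| and height MEC(Q_m) (the vertical gap between SMB and MC is zero at Q* and MEC at Q_m).
DWL = ½ × 4.7222 × 17.0000 = 40.1387.

DWL = $40.1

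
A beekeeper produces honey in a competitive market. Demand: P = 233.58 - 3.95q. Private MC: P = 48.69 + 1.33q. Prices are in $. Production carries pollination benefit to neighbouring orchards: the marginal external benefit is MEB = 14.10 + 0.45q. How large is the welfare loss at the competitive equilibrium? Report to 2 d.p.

Market equilibrium (private): 48.69 + 1.33q = 233.58 - 3.95q → q_m = 35.0170.
Social marginal cost = private MC − MEB = 34.59 + 0.88q.
Set SMC = demand: 34.59 + 0.88q = 233.58 - 3.95q → q* = 41.1988.
The welfare-loss triangle has base |q_m − q*| and height MEB(q_m) (the vertical gap between SMC and demand is zero at q* and MEB at q_m).
DWL = ½ × 6.1818 × 29.8577 = 92.2872.

DWL = $92.29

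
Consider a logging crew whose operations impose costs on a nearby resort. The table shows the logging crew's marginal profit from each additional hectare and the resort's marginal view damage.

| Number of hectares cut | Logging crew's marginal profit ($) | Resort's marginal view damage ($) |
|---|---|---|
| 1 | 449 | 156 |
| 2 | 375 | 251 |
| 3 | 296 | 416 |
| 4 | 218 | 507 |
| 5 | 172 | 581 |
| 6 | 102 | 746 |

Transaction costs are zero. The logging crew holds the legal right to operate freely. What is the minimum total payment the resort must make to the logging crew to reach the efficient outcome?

$788

Left alone the logging crew would choose level 6 (marginal profit stays positive).
Efficient level: k* = 2 (marginal profit ≥ marginal view damage through 2).
The resort must at least cover the logging crew's forgone profit from cutting 6→2: 296 + 218 + 172 + 102 = 788.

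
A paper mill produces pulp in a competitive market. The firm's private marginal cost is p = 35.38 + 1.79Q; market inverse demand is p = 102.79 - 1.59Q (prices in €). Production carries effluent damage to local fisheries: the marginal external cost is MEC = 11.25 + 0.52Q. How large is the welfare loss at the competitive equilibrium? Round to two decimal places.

Market equilibrium (private): 35.38 + 1.79Q = 102.79 - 1.59Q → Q_m = 19.9438.
Social marginal cost = private MC + MEC = 46.63 + 2.31Q.
Set SMC = demand: 46.63 + 2.31Q = 102.79 - 1.59Q → Q* = 14.4000.
Between Q* and Q_m the wedge SMC − demand runs linearly from 0 to MEC(Q_m), so the loss is a triangle.
DWL = ½ × 5.5438 × 21.6208 = 59.9307.

DWL = €59.93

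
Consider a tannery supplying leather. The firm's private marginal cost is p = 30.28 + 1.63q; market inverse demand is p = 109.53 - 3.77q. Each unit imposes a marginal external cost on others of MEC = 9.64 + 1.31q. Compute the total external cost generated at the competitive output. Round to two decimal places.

Market equilibrium (private): 30.28 + 1.63q = 109.53 - 3.77q → q_m = 14.6759.
Total external cost = ∫₀^{q_m} (9.64 + 1.31q) dq = 9.64×14.6759 + ½×1.31×14.6759² = 282.5509.

282.55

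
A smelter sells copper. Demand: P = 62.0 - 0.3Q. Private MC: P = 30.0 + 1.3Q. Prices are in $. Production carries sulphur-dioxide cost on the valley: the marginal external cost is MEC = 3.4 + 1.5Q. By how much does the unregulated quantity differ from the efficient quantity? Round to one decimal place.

Market equilibrium (private): 30.0 + 1.3Q = 62.0 - 0.3Q → Q_m = 20.0000.
Social marginal cost = private MC + MEC = 33.4 + 2.8Q.
Set SMC = demand: 33.4 + 2.8Q = 62.0 - 0.3Q → Q* = 9.2258.
Gap = |20.0000 − 9.2258| = 10.7742.

10.8 units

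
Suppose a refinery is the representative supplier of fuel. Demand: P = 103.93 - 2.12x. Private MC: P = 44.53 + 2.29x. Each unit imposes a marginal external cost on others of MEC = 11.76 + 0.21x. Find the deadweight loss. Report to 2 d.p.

Market equilibrium (private): 44.53 + 2.29x = 103.93 - 2.12x → x_m = 13.4694.
Social marginal cost = private MC + MEC = 56.29 + 2.50x.
Set SMC = demand: 56.29 + 2.50x = 103.93 - 2.12x → x* = 10.3117.
Between x* and x_m the wedge SMC − demand runs linearly from 0 to MEC(x_m), so the loss is a triangle.
DWL = ½ × 3.1577 × 14.5886 = 23.0332.

DWL = 23.03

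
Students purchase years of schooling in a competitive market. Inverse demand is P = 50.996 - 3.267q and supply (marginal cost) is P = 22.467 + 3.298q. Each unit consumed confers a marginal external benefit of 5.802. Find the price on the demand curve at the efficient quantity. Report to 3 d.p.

P = 33.912

Social marginal benefit = demand + MEB = 56.798 - 3.267q.
Set SMB = MC: 56.798 - 3.267q = 22.467 + 3.298q → q* = 5.2294.
Consumer price on the demand curve at q*: 50.996 − 3.267×5.2294 = 33.9116.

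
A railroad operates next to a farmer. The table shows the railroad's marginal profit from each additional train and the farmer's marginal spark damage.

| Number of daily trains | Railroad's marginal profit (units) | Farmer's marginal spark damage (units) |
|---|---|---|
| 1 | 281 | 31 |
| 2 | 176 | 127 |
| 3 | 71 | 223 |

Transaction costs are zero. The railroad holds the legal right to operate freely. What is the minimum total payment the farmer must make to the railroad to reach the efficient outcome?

71

Left alone the railroad would choose level 3 (marginal profit stays positive).
Efficient level: k* = 2 (marginal profit ≥ marginal spark damage through 2).
The farmer must at least cover the railroad's forgone profit from cutting 3→2: 71 = 71.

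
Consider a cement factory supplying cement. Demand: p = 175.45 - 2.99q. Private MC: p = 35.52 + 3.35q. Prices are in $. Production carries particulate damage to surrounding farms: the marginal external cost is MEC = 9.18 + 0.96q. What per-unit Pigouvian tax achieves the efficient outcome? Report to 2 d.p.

tax = $26.37 per unit

Social marginal cost = private MC + MEC = 44.70 + 4.31q.
Set SMC = demand: 44.70 + 4.31q = 175.45 - 2.99q → q* = 17.9110.
The Pigouvian tax equals MEC at q*: 9.18 + 0.96×17.9110 = 26.3746.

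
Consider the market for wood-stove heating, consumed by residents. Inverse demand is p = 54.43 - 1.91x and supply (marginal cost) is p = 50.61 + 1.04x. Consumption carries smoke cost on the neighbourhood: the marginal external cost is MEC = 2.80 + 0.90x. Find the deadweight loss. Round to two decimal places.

DWL = 2.04

Market equilibrium (private): 50.61 + 1.04x = 54.43 - 1.91x → x_m = 1.2949.
Social marginal benefit = demand − MEC = 51.63 - 2.81x.
Set SMB = MC: 51.63 - 2.81x = 50.61 + 1.04x → x* = 0.2649.
Height of the DWL triangle at x_m is MC(x_m) − SMB(x_m) = MEC(x_m) = 3.9654.
DWL = ½ × 1.0300 × 3.9654 = 2.0422.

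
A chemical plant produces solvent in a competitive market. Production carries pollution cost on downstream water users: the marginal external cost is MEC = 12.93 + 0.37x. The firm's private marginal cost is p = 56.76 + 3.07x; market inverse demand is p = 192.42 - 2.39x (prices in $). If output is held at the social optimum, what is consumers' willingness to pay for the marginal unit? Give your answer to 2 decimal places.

P = $142.11

Social marginal cost = private MC + MEC = 69.69 + 3.44x.
Set SMC = demand: 69.69 + 3.44x = 192.42 - 2.39x → x* = 21.0515.
Consumer price on the demand curve at x*: 192.42 − 2.39×21.0515 = 142.1069.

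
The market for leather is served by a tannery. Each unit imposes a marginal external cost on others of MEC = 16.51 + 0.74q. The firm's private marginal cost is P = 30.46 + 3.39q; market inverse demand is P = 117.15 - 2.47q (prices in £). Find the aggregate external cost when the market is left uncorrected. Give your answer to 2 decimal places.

Market equilibrium (private): 30.46 + 3.39q = 117.15 - 2.47q → q_m = 14.7935.
Total external cost = ∫₀^{q_m} (16.51 + 0.74q) dq = 16.51×14.7935 + ½×0.74×14.7935² = 325.2143.

£325.21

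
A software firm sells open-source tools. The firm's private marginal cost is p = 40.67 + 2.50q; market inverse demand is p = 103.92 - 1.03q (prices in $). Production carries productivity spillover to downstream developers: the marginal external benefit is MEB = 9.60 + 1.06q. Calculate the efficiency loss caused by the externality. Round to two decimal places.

DWL = $165.50

Market equilibrium (private): 40.67 + 2.50q = 103.92 - 1.03q → q_m = 17.9178.
Social marginal cost = private MC − MEB = 31.07 + 1.44q.
Set SMC = demand: 31.07 + 1.44q = 103.92 - 1.03q → q* = 29.4939.
The loss is the area between SMC and demand from q* to q_m; with linear curves that's a triangle of height MEB(q_m).
DWL = ½ × 11.5761 × 28.5929 = 165.4971.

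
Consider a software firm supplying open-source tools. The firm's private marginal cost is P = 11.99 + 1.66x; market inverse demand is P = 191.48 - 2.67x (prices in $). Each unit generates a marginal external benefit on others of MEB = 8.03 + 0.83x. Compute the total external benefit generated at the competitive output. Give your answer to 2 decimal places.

$1045.97

Market equilibrium (private): 11.99 + 1.66x = 191.48 - 2.67x → x_m = 41.4527.
Total external benefit = ∫₀^{x_m} (8.03 + 0.83x) dx = 8.03×41.4527 + ½×0.83×41.4527² = 1045.9706.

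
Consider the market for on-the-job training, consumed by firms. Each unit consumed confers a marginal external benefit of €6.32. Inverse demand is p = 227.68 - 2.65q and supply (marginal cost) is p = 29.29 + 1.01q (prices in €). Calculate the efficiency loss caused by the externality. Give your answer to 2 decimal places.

Market equilibrium (private): 29.29 + 1.01q = 227.68 - 2.65q → q_m = 54.2049.
Social marginal benefit = demand + MEB = 234.00 - 2.65q.
Set SMB = MC: 234.00 - 2.65q = 29.29 + 1.01q → q* = 55.9317.
The welfare-loss triangle has base |q_m − q*| and height MEB(q_m) (the vertical gap between SMB and MC is zero at q* and MEB at q_m).
DWL = ½ × 1.7268 × 6.3200 = 5.4567.

DWL = €5.46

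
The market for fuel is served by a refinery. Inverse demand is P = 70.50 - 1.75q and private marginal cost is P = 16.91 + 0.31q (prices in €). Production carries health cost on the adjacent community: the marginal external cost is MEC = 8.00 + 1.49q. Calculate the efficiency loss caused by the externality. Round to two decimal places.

DWL = €307.98

Market equilibrium (private): 16.91 + 0.31q = 70.50 - 1.75q → q_m = 26.0146.
Social marginal cost = private MC + MEC = 24.91 + 1.80q.
Set SMC = demand: 24.91 + 1.80q = 70.50 - 1.75q → q* = 12.8423.
Between q* and q_m the wedge SMC − demand runs linearly from 0 to MEC(q_m), so the loss is a triangle.
DWL = ½ × 13.1723 × 46.7617 = 307.9796.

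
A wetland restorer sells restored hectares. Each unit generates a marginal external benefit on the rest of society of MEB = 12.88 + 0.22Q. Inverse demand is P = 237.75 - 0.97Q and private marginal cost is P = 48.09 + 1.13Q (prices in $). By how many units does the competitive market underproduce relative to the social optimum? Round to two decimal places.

17.42 units

Market equilibrium (private): 48.09 + 1.13Q = 237.75 - 0.97Q → Q_m = 90.3143.
Social marginal cost = private MC − MEB = 35.21 + 0.91Q.
Set SMC = demand: 35.21 + 0.91Q = 237.75 - 0.97Q → Q* = 107.7340.
Gap = |90.3143 − 107.7340| = 17.4197.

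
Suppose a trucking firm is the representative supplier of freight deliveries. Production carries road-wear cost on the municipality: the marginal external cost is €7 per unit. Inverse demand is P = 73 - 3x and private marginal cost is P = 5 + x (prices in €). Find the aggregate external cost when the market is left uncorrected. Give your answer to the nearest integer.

Market equilibrium (private): 5 + x = 73 - 3x → x_m = 17.0000.
Total external cost = MEC × x_m = 7 × 17.0000 = 119.0000.

€119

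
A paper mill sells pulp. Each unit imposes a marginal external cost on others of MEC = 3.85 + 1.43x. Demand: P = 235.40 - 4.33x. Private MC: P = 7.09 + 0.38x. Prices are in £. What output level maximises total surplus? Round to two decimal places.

Social marginal cost = private MC + MEC = 10.94 + 1.81x.
Set SMC = demand: 10.94 + 1.81x = 235.40 - 4.33x → x* = 36.5570.

x* = 36.56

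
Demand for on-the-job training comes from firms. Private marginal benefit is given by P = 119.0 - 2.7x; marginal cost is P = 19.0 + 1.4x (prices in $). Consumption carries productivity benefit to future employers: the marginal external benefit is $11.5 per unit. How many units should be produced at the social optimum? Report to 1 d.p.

x* = 27.2

Social marginal benefit = demand + MEB = 130.5 - 2.7x.
Set SMB = MC: 130.5 - 2.7x = 19.0 + 1.4x → x* = 27.1951.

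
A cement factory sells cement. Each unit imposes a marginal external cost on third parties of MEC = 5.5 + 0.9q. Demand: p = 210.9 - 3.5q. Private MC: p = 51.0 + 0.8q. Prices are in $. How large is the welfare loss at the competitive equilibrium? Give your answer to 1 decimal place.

DWL = $146.0

Market equilibrium (private): 51.0 + 0.8q = 210.9 - 3.5q → q_m = 37.1860.
Social marginal cost = private MC + MEC = 56.5 + 1.7q.
Set SMC = demand: 56.5 + 1.7q = 210.9 - 3.5q → q* = 29.6923.
Height of the DWL triangle at q_m is SMC(q_m) − demand(q_m) = MEC(q_m) = 38.9674.
DWL = ½ × 7.4937 × 38.9674 = 146.0050.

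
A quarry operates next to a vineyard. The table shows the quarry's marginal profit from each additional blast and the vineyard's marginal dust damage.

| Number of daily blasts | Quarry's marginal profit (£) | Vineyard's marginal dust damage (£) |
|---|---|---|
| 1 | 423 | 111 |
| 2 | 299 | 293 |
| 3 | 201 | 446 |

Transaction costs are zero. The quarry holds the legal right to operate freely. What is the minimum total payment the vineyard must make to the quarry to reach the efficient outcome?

Left alone the quarry would choose level 3 (marginal profit stays positive).
Efficient level: k* = 2 (marginal profit ≥ marginal dust damage through 2).
The vineyard must at least cover the quarry's forgone profit from cutting 3→2: 201 = 201.

£201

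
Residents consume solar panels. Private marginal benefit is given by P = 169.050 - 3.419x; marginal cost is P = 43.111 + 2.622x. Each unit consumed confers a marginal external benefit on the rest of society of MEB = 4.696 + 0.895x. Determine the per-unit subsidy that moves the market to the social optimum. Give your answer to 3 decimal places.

subsidy = 27.416 per unit

Social marginal benefit = demand + MEB = 173.746 - 2.524x.
Set SMB = MC: 173.746 - 2.524x = 43.111 + 2.622x → x* = 25.3857.
The Pigouvian subsidy equals MEB at x*: 4.696 + 0.895×25.3857 = 27.4162.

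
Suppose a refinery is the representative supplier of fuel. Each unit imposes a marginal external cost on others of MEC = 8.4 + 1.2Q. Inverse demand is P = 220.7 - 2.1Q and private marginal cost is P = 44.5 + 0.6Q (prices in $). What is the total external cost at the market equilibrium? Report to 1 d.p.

Market equilibrium (private): 44.5 + 0.6Q = 220.7 - 2.1Q → Q_m = 65.2593.
Total external cost = ∫₀^{Q_m} (8.4 + 1.2Q) dQ = 8.4×65.2593 + ½×1.2×65.2593² = 3103.4439.

$3103.4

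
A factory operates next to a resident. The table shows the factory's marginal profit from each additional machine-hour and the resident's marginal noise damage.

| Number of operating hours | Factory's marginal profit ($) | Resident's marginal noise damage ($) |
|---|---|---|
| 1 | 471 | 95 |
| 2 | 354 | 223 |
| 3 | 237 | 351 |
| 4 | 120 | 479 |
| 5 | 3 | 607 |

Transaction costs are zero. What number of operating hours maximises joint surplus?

2

Bargaining reaches the level where marginal profit last exceeds marginal noise damage.
That holds through level 2 (354 ≥ 223) but not at 3 (237 < 351).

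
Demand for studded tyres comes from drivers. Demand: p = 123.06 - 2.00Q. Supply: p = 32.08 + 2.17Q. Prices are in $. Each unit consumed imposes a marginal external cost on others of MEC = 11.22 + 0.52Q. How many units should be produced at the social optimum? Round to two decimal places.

Social marginal benefit = demand − MEC = 111.84 - 2.52Q.
Set SMB = MC: 111.84 - 2.52Q = 32.08 + 2.17Q → Q* = 17.0064.

Q* = 17.01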